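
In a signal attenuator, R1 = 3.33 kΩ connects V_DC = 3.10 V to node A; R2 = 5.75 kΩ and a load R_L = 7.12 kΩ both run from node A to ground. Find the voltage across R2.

The load sits in parallel with R2, giving an effective lower resistance R2' = R2·R_L/(R2+R_L) = 3.181 kΩ.
Now apply the divider: V_out = 3.10 × 0.4886 = 1.515 V.

V_out ≈ 1.51 V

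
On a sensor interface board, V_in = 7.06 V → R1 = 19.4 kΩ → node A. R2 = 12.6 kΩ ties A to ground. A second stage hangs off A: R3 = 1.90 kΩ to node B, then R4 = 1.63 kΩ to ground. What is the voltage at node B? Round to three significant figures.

V_B ≈ 0.406 V

Node A sees R2 in parallel with the series input of stage 2, R3 + R4 = 3.530 kΩ.
Effective lower resistance at A: R2 ‖ 3.530 = 2.757 kΩ.
First divider: V_A = V_in · 2.757/(19.4 + 2.757) = 0.8786 V.
V_B = V_A × 0.4618 = 0.4057 V.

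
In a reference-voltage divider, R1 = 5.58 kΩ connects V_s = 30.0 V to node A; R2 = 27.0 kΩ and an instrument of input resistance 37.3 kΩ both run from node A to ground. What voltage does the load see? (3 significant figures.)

The load sits in parallel with R2, giving an effective lower resistance R2' = R2·R_L/(R2+R_L) = 15.66 kΩ.
Now apply the divider: V_out = 30.0 × 0.7373 = 22.12 V.
(Unloaded it would be 24.9 V; the load pulls it down.)

V_out ≈ 22.1 V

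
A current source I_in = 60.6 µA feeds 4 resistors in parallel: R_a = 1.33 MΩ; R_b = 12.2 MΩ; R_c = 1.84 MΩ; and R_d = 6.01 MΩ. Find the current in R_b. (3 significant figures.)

Conductances: ΣG = 1/1.33 + 1/12.2 + 1/1.84 + 1/6.01 = 1.544 (1/MΩ).
By the current-divider rule, I = I_in · G_k/ΣG = 60.6 × 0.05310 = 3.218 µA.

I ≈ 3.22 µA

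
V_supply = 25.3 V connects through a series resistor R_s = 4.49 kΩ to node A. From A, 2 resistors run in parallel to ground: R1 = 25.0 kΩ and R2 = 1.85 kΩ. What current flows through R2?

I ≈ 3.79 mA

Parallel bank: R_p = 1/(1/25.0 + 1/1.85) = 1.723 kΩ.
Node voltage V_A = V_supply · R_p/(R_s + R_p) = 25.3 × 0.2773 = 7.015 V.
Branch current I = V_A/R2 = 7.015/1.85 = 3.792 mA.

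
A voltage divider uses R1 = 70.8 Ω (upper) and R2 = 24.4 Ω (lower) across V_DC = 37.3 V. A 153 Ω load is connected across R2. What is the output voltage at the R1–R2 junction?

The load sits in parallel with R2, giving an effective lower resistance R2' = R2·R_L/(R2+R_L) = 21.04 Ω.
Voltage divider with the loaded lower leg: V_out = 37.3 × 21.04/(70.8 + 21.04) = 37.3 × 0.2291 = 8.546 V.
(Unloaded it would be 9.56 V; the load pulls it down.)

V_out ≈ 8.55 V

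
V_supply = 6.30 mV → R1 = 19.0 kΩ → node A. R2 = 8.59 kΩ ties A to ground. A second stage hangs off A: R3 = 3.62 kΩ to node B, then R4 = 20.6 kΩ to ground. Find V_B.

Node A sees R2 in parallel with the series input of stage 2, R3 + R4 = 24.22 kΩ.
R2 ‖ (R3+R4) = 6.341 kΩ.
So V_A = 6.30 × 0.2502 = 1.576 mV.
V_B = V_A × 0.8505 = 1.341 mV.

V_B ≈ 1.34 mV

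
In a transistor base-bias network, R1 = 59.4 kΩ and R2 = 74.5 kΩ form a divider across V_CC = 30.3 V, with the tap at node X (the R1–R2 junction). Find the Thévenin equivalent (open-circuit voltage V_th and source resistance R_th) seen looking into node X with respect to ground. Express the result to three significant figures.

V_th ≈ 16.9 V, R_th ≈ 33.0 kΩ

With X open, the divider is unloaded: V_th = 30.3 × 74.5/133.9 = 16.86 V.
Looking into X with the source shorted: R_th = R1·R2/(R1+R2) = 59.40 × 74.5/133.9 = 33.05 kΩ.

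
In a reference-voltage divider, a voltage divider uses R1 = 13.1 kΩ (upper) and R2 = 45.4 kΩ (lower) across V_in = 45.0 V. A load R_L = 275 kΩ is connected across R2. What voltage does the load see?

V_out ≈ 33.7 V

First combine the lower leg with the load: R2 ‖ R_L = 38.97 kΩ.
Then V_out = V_in · R2'/(R1 + R2') = 45.0 × 38.97/52.07 = 33.68 V.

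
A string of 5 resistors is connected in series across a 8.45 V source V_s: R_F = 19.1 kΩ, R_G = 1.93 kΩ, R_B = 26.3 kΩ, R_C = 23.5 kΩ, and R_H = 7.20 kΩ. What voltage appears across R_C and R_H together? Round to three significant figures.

ΣR = 19.1 + 1.93 + 26.3 + 23.5 + 7.20 = 78.03 kΩ.
R_{R_C..R_H} = 23.5 + 7.20 = 30.70 kΩ.
Voltage divider: V = V_s · (30.70 / 78.03) = 8.45 × 0.3934 = 3.325 V.

V ≈ 3.32 V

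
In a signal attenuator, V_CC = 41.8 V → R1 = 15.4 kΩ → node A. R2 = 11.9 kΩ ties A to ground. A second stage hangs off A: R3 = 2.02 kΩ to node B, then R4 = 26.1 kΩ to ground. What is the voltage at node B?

V_B ≈ 13.7 V

The second stage (R3 + R4 = 28.12 kΩ) loads node A in parallel with R2.
Effective lower resistance at A: R2 ‖ 28.12 = 8.362 kΩ.
First divider: V_A = V_CC · 8.362/(15.4 + 8.362) = 14.71 V.
Then the unloaded second divider: V_B = V_A × R4/(R3+R4) = 14.71 × 0.9282 = 13.65 V.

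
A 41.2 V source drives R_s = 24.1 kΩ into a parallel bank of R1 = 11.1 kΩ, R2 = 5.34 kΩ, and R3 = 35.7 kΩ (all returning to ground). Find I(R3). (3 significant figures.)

I ≈ 0.138 mA

Combine the parallel branches: R_p = (1/11.1 + 1/5.34 + 1/35.7)⁻¹ = 3.275 kΩ.
V_A = 41.2 × 3.275/27.37 = 4.929 V.
I(R3) = V_A / R3 = 4.929/35.7 = 0.1381 mA.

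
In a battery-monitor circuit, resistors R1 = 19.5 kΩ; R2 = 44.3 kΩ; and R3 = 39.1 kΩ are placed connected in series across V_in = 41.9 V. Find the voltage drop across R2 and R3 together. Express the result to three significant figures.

Series total: ΣR = 19.5 + 44.3 + 39.1 = 102.9 kΩ.
R_{R2..R3} = 44.3 + 39.1 = 83.40 kΩ.
Voltage divider: V = V_in · (83.40 / 102.9) = 41.9 × 0.8105 = 33.96 V.

V ≈ 34.0 V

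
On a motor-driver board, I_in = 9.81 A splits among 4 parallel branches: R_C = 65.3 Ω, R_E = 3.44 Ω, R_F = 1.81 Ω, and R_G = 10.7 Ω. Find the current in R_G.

Total conductance ΣG = 1/65.3 + 1/3.44 + 1/1.81 + 1/10.7 = 0.9520 (units of 1/Ω).
R_G takes the fraction G_k/ΣG = 0.09346/0.9520 = 0.09817, so I = 9.81 × 0.09817 = 0.9631 A.

I ≈ 0.963 A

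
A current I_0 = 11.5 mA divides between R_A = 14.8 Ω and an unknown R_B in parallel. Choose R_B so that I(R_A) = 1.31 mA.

In a two-way split, I_A/I_0 = R_B/(R_A + R_B).
1.31/11.5 = R_B/(R_A + R_B) → R_B = R_A · (0.1139)/(1 − 0.1139) = 14.8 × 0.1286 = 1.903 Ω.

R_B ≈ 1.90 Ω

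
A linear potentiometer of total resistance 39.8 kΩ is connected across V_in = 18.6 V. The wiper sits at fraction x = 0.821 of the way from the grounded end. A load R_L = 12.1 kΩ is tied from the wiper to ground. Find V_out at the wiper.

Split the track: R_lower = x·R_p = 32.68 kΩ, R_upper = (1−x)·R_p = 7.124 kΩ.
R_L loads the lower segment: effective lower R = 8.830 kΩ.
Loaded-divider output: V_out = 18.6 × 0.5535 = 10.29 V.

V_out ≈ 10.3 V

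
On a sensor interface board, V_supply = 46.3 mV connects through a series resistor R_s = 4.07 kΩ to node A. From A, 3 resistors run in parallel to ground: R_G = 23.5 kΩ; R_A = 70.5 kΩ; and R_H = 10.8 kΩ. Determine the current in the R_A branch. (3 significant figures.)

I ≈ 0.408 µA

Parallel bank: R_p = 1/(1/23.5 + 1/70.5 + 1/10.8) = 6.697 kΩ.
Node voltage V_A = V_supply · R_p/(R_s + R_p) = 46.3 × 0.6220 = 28.80 mV.
Branch current I = V_A/R_A = 28.80/70.5 = 0.4085 µA.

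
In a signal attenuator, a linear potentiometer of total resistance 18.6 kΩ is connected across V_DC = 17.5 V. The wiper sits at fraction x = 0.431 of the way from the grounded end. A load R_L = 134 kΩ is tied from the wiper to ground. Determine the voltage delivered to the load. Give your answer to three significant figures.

V_out ≈ 7.29 V

Lower segment x·R_p = 8.017 kΩ; upper segment (1−x)·R_p = 10.58 kΩ.
(x·R_p) ‖ R_L = 7.564 kΩ.
Loaded-divider output: V_out = 17.5 × 0.4168 = 7.294 V.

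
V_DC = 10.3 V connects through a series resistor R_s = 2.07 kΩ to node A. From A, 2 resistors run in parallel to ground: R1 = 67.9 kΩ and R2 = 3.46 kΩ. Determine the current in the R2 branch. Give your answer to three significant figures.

I ≈ 1.83 mA

Parallel bank: R_p = 1/(1/67.9 + 1/3.46) = 3.292 kΩ.
V_A by voltage divider: V_A = 10.3 × 3.292/(2.07 + 3.292) = 6.324 V.
Branch current I = V_A/R2 = 6.324/3.46 = 1.828 mA.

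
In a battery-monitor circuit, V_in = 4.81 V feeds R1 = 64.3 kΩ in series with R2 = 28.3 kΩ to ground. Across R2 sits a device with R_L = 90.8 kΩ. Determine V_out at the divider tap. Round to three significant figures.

The load sits in parallel with R2, giving an effective lower resistance R2' = R2·R_L/(R2+R_L) = 21.58 kΩ.
Then V_out = V_in · R2'/(R1 + R2') = 4.81 × 21.58/85.88 = 1.208 V.

V_out ≈ 1.21 V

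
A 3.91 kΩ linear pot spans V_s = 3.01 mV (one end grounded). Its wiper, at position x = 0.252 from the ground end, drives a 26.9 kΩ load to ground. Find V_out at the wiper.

Lower segment x·R_p = 0.9853 kΩ; upper segment (1−x)·R_p = 2.925 kΩ.
(x·R_p) ‖ R_L = 0.9505 kΩ.
Loaded-divider output: V_out = 3.01 × 0.2453 = 0.7383 mV.
(Unloaded: V_out = x·V_s = 0.759 mV.)

V_out ≈ 0.738 mV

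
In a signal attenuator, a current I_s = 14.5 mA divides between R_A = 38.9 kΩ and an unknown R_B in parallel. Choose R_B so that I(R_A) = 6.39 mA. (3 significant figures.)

The fraction through R_A equals R_B/(R_A+R_B).
6.39/14.5 = R_B/(R_A + R_B) → R_B = R_A · (0.4407)/(1 − 0.4407) = 38.9 × 0.7879 = 30.65 kΩ.

R_B ≈ 30.6 kΩ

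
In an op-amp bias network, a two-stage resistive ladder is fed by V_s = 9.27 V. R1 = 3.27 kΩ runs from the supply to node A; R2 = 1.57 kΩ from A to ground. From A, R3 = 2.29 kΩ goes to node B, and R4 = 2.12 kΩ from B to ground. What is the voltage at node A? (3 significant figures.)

Node A sees R2 in parallel with the series input of stage 2, R3 + R4 = 4.410 kΩ.
Effective lower resistance at A: R2 ‖ 4.410 = 1.158 kΩ.
So V_A = 9.27 × 0.2615 = 2.424 V.

V_A ≈ 2.42 V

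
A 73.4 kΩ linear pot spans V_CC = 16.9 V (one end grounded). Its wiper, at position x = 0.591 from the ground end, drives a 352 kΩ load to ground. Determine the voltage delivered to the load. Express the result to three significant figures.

V_out ≈ 9.51 V

The pot divides into 30.02 kΩ above the wiper and 43.38 kΩ below.
Lower segment in parallel with the load: 43.38 ‖ 352 = 38.62 kΩ.
Then V_out = V_CC · 38.62/(30.02 + 38.62) = 9.509 V.
(Unloaded: V_out = x·V_CC = 9.99 V.)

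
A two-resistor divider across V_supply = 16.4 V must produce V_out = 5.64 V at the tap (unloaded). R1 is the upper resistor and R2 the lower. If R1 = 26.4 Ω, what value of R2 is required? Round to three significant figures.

R2 ≈ 13.8 Ω

Required fraction k = V_out/V_supply = 0.3439.
So R2 = R1 · V_out/(V_supply − V_out) = 26.4 × 5.64/(16.4 − 5.64) = 26.4 × 0.5242 = 13.84 Ω.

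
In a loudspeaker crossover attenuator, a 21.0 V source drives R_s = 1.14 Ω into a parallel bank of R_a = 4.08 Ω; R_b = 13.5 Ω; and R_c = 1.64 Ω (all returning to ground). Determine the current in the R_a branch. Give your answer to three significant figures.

I ≈ 2.50 A

Equivalent of the parallel group: R_p = 1.077 Ω.
V_A = 21.0 × 1.077/2.217 = 10.20 V.
Branch current I = V_A/R_a = 10.20/4.08 = 2.500 A.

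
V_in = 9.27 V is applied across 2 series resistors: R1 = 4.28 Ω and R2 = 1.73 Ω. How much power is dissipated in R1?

ΣR = 6.010 Ω → I = 9.27/6.010 = 1.542 A.
V(R1) = I·R = 6.602 V; P = V·I = 6.602 × 1.542 = 10.18 W.

P ≈ 10.2 W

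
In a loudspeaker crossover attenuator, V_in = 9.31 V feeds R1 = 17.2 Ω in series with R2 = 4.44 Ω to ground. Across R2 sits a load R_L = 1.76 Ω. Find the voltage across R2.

V_out ≈ 0.636 V

The load sits in parallel with R2, giving an effective lower resistance R2' = R2·R_L/(R2+R_L) = 1.260 Ω.
Now apply the divider: V_out = 9.31 × 0.06828 = 0.6356 V.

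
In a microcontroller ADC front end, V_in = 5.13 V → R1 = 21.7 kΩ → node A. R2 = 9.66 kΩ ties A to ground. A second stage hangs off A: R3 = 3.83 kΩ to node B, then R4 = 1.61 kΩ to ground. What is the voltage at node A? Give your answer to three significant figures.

Node A sees R2 in parallel with the series input of stage 2, R3 + R4 = 5.440 kΩ.
Effective lower resistance at A: R2 ‖ 5.440 = 3.480 kΩ.
First divider: V_A = V_in · 3.480/(21.7 + 3.480) = 0.7090 V.

V_A ≈ 0.709 V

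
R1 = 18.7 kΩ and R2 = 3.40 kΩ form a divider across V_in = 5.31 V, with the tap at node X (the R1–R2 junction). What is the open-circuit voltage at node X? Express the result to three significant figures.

V_th is the unloaded tap voltage: V_in · R2/(R1+R2) = 5.31 × 0.1538 = 0.8169 V.

V_th ≈ 0.817 V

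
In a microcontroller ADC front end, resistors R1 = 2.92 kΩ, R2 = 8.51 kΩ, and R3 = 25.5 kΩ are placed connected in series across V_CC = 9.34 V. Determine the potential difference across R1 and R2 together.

ΣR = 2.92 + 8.51 + 25.5 = 36.93 kΩ.
R_{R1..R2} = 2.92 + 8.51 = 11.43 kΩ.
Voltage divider: V = V_CC · (11.43 / 36.93) = 9.34 × 0.3095 = 2.891 V.

V ≈ 2.89 V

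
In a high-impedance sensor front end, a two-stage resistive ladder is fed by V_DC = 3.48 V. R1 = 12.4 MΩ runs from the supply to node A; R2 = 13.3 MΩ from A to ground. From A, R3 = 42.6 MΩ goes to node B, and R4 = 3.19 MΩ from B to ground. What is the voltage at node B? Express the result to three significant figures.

Node A sees R2 in parallel with the series input of stage 2, R3 + R4 = 45.79 MΩ.
Effective lower resistance at A: R2 ‖ 45.79 = 10.31 MΩ.
V_A = 3.48 × 10.31/(12.4 + 10.31) = 1.580 V.
V_B = V_A × 0.06967 = 0.1100 V.

V_B ≈ 0.110 V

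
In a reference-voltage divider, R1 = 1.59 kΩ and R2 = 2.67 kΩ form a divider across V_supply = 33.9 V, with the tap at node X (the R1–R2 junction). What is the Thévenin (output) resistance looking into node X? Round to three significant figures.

With V_supply suppressed (replaced by a short), R_th = R1 ‖ R2 = (1.590 × 2.67)/(1.590 + 2.67) = 0.9965 kΩ.

R_th ≈ 0.997 kΩ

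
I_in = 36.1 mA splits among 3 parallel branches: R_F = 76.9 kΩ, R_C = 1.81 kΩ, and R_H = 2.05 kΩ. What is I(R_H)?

I ≈ 16.7 mA

Conductances: ΣG = 1/76.9 + 1/1.81 + 1/2.05 = 1.053 (1/kΩ).
Current divider: I(R_H) = I_in · G_k/ΣG = 36.1 × (0.4878/1.053) = 36.1 × 0.4631 = 16.72 mA.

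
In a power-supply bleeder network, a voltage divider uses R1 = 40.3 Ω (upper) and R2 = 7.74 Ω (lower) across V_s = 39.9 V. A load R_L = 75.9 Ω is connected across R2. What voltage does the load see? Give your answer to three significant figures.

The load sits in parallel with R2, giving an effective lower resistance R2' = R2·R_L/(R2+R_L) = 7.024 Ω.
Voltage divider with the loaded lower leg: V_out = 39.9 × 7.024/(40.3 + 7.024) = 39.9 × 0.1484 = 5.922 V.
(Unloaded it would be 6.43 V; the load pulls it down.)

V_out ≈ 5.92 V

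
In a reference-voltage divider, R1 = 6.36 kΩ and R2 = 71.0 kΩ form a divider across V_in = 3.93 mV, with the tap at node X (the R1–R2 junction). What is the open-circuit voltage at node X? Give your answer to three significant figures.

V_th ≈ 3.61 mV

With X open, the divider is unloaded: V_th = 3.93 × 71.0/77.36 = 3.607 mV.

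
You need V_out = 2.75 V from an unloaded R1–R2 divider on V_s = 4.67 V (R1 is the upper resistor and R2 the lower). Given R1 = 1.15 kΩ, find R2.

V_out/V_s = R2/(R1+R2) = 0.5889.
R2 = R1 · 0.5889/(1 − 0.5889) = 1.647 kΩ.

R2 ≈ 1.65 kΩ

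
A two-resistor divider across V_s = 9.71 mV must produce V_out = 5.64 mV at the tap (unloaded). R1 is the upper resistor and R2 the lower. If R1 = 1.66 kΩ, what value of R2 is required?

V_out/V_s = R2/(R1+R2) = 0.5808.
Rearranging, R2 = R1·k/(1−k) = 1.66 × 1.386 = 2.300 kΩ.

R2 ≈ 2.30 kΩ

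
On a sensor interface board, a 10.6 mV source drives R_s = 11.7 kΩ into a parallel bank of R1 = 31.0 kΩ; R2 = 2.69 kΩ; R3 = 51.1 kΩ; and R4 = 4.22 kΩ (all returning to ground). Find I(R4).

I ≈ 0.288 µA

Equivalent of the parallel group: R_p = 1.514 kΩ.
V_A by voltage divider: V_A = 10.6 × 1.514/(11.7 + 1.514) = 1.214 mV.
Branch current I = V_A/R4 = 1.214/4.22 = 0.2878 µA.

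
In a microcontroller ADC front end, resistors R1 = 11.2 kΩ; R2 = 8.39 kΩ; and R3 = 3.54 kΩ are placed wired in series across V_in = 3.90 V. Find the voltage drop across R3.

Total series resistance ΣR = 11.2 + 8.39 + 3.54 = 23.13 kΩ.
V = V_in · R/ΣR = 3.90 × 0.1530 = 0.5969 V.

V ≈ 0.597 V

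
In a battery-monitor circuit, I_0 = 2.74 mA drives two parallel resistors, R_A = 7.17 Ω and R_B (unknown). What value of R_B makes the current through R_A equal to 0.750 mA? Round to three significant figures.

R_B ≈ 2.70 Ω

The fraction through R_A equals R_B/(R_A+R_B).
0.750/2.74 = R_B/(R_A + R_B) → R_B = R_A · (0.2737)/(1 − 0.2737) = 7.17 × 0.3769 = 2.702 Ω.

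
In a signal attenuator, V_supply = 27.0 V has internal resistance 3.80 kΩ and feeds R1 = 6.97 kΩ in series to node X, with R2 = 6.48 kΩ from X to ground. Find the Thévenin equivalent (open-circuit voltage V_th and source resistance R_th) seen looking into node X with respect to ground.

V_th ≈ 10.1 V, R_th ≈ 4.05 kΩ

R1' = 3.80 + 6.97 = 10.77 kΩ (source resistance + R1).
With X open, the divider is unloaded: V_th = 27.0 × 6.48/17.25 = 10.14 V.
Zeroing V_supply shorts the top of R1' to ground, so R_th = R1' ‖ R2 = 4.046 kΩ.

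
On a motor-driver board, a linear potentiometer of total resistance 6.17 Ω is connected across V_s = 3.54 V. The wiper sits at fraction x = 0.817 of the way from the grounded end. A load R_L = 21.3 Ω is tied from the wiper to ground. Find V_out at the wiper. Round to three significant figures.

The pot divides into 1.129 Ω above the wiper and 5.041 Ω below.
Lower segment in parallel with the load: 5.041 ‖ 21.3 = 4.076 Ω.
Loaded-divider output: V_out = 3.54 × 0.7831 = 2.772 V.
(Unloaded: V_out = x·V_s = 2.89 V.)

V_out ≈ 2.77 V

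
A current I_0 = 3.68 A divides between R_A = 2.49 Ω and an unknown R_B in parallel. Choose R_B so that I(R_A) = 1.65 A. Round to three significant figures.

R_B ≈ 2.02 Ω

Two-branch current divider: I_A = I_0 · R_B/(R_A + R_B).
1.65/3.68 = R_B/(R_A + R_B) → R_B = R_A · (0.4484)/(1 − 0.4484) = 2.49 × 0.8128 = 2.024 Ω.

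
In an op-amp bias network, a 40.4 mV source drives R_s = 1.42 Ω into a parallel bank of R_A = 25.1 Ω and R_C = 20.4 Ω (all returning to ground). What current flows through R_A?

Parallel bank: R_p = 1/(1/25.1 + 1/20.4) = 11.25 Ω.
Node voltage V_A = V_CC · R_p/(R_s + R_p) = 40.4 × 0.8880 = 35.87 mV.
I(R_A) = V_A / R_A = 35.87/25.1 = 1.429 mA.

I ≈ 1.43 mA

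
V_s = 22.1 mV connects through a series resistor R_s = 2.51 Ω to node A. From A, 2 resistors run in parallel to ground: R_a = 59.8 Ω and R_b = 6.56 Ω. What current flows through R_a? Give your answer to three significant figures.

I ≈ 0.259 mA

Equivalent of the parallel group: R_p = 5.912 Ω.
V_A = 22.1 × 5.912/8.422 = 15.51 mV.
Branch current I = V_A/R_a = 15.51/59.8 = 0.2594 mA.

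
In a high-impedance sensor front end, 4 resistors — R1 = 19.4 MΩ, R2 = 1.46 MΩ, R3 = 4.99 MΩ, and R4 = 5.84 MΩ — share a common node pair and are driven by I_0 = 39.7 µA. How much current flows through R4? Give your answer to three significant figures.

I ≈ 6.13 µA

Total conductance ΣG = 1/19.4 + 1/1.46 + 1/4.99 + 1/5.84 = 1.108 (units of 1/MΩ).
R4 takes the fraction G_k/ΣG = 0.1712/1.108 = 0.1545, so I = 39.7 × 0.1545 = 6.135 µA.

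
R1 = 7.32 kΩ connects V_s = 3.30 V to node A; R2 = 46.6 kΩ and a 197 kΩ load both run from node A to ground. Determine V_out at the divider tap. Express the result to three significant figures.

V_out ≈ 2.76 V

R2 ‖ R_L = (46.6 × 197)/(46.6 + 197) = 37.69 kΩ.
Now apply the divider: V_out = 3.30 × 0.8374 = 2.763 V.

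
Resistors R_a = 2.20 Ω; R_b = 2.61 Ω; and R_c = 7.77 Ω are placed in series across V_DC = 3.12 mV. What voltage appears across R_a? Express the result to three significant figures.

V ≈ 0.546 mV

Series total: ΣR = 2.20 + 2.61 + 7.77 = 12.58 Ω.
V = V_DC · R/ΣR = 3.12 × 0.1749 = 0.5456 mV.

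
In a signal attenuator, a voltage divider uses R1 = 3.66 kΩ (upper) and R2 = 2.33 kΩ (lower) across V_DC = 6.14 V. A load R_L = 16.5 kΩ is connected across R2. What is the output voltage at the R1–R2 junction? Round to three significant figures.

V_out ≈ 2.20 V

R2 ‖ R_L = (2.33 × 16.5)/(2.33 + 16.5) = 2.042 kΩ.
Voltage divider with the loaded lower leg: V_out = 6.14 × 2.042/(3.66 + 2.042) = 6.14 × 0.3581 = 2.199 V.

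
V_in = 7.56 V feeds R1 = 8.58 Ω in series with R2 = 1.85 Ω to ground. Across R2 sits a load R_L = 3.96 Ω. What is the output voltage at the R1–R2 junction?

V_out ≈ 0.969 V

R2 ‖ R_L = (1.85 × 3.96)/(1.85 + 3.96) = 1.261 Ω.
Voltage divider with the loaded lower leg: V_out = 7.56 × 1.261/(8.58 + 1.261) = 7.56 × 0.1281 = 0.9687 V.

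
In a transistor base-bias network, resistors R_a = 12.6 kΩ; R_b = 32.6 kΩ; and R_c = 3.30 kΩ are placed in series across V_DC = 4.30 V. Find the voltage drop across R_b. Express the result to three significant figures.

Total series resistance ΣR = 12.6 + 32.6 + 3.30 = 48.50 kΩ.
V = V_DC · R/ΣR = 4.30 × 0.6722 = 2.890 V.

V ≈ 2.89 V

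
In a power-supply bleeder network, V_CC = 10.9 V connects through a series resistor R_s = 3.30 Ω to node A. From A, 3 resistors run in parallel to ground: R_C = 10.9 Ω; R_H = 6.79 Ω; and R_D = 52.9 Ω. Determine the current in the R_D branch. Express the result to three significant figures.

I ≈ 0.111 A

Combine the parallel branches: R_p = (1/10.9 + 1/6.79 + 1/52.9)⁻¹ = 3.877 Ω.
V_A = 10.9 × 3.877/7.177 = 5.888 V.
I(R_D) = V_A / R_D = 5.888/52.9 = 0.1113 A.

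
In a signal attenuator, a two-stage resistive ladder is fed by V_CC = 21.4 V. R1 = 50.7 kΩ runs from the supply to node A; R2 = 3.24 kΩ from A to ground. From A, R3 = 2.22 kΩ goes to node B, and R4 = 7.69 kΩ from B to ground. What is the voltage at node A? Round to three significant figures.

Node A sees R2 in parallel with the series input of stage 2, R3 + R4 = 9.910 kΩ.
R2 ‖ (R3+R4) = 2.442 kΩ.
First divider: V_A = V_CC · 2.442/(50.7 + 2.442) = 0.9833 V.

V_A ≈ 0.983 V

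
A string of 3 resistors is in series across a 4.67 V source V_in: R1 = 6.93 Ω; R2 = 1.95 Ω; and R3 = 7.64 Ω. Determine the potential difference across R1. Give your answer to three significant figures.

Series total: ΣR = 6.93 + 1.95 + 7.64 = 16.52 Ω.
Voltage divider: V = V_in · (6.930 / 16.52) = 4.67 × 0.4195 = 1.959 V.

V ≈ 1.96 V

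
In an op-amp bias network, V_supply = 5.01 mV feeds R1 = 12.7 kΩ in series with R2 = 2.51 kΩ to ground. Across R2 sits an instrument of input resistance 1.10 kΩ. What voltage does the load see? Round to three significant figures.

V_out ≈ 0.285 mV

R2 ‖ R_L = (2.51 × 1.10)/(2.51 + 1.10) = 0.7648 kΩ.
Voltage divider with the loaded lower leg: V_out = 5.01 × 0.7648/(12.7 + 0.7648) = 5.01 × 0.05680 = 0.2846 mV.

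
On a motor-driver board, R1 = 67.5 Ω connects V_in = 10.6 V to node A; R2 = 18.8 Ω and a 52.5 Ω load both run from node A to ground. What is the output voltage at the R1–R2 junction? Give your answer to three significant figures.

V_out ≈ 1.80 V

R2 ‖ R_L = (18.8 × 52.5)/(18.8 + 52.5) = 13.84 Ω.
Voltage divider with the loaded lower leg: V_out = 10.6 × 13.84/(67.5 + 13.84) = 10.6 × 0.1702 = 1.804 V.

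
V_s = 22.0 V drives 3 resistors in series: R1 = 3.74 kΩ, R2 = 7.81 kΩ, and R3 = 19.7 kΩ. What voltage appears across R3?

V ≈ 13.9 V

ΣR = 3.74 + 7.81 + 19.7 = 31.25 kΩ.
V = V_s · R/ΣR = 22.0 × 0.6304 = 13.87 V.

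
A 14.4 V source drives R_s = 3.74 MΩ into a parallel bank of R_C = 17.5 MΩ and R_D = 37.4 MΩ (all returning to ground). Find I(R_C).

I ≈ 0.626 µA

Combine the parallel branches: R_p = (1/17.5 + 1/37.4)⁻¹ = 11.92 MΩ.
Node voltage V_A = V_in · R_p/(R_s + R_p) = 14.4 × 0.7612 = 10.96 V.
Branch current I = V_A/R_C = 10.96/17.5 = 0.6264 µA.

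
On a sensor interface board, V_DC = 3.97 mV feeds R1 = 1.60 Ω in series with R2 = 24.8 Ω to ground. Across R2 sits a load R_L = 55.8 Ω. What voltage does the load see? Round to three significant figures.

First combine the lower leg with the load: R2 ‖ R_L = 17.17 Ω.
Now apply the divider: V_out = 3.97 × 0.9148 = 3.632 mV.

V_out ≈ 3.63 mV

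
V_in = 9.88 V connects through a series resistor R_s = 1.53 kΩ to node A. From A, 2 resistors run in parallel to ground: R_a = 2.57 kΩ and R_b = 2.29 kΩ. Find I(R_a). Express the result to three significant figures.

Parallel bank: R_p = 1/(1/2.57 + 1/2.29) = 1.211 kΩ.
V_A = 9.88 × 1.211/2.741 = 4.365 V.
Branch current I = V_A/R_a = 4.365/2.57 = 1.698 mA.
(Check via current divider: I_total = 3.605 mA; share G_k/ΣG = 0.4712 → same result.)

I ≈ 1.70 mA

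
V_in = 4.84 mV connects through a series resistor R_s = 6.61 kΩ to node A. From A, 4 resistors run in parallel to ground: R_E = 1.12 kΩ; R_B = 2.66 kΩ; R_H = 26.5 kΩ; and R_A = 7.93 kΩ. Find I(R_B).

I ≈ 0.174 µA

Combine the parallel branches: R_p = (1/1.12 + 1/2.66 + 1/26.5 + 1/7.93)⁻¹ = 0.6980 kΩ.
V_A = 4.84 × 0.6980/7.308 = 0.4623 mV.
I(R_B) = V_A / R_B = 0.4623/2.66 = 0.1738 µA.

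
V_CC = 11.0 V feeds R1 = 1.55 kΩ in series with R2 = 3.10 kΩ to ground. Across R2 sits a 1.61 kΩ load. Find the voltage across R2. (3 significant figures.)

The load sits in parallel with R2, giving an effective lower resistance R2' = R2·R_L/(R2+R_L) = 1.060 kΩ.
Voltage divider with the loaded lower leg: V_out = 11.0 × 1.060/(1.55 + 1.060) = 11.0 × 0.4061 = 4.467 V.

V_out ≈ 4.47 V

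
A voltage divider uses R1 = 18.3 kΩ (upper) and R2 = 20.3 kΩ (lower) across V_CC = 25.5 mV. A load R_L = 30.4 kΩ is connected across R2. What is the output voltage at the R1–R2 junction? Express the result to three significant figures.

V_out ≈ 10.2 mV

The load sits in parallel with R2, giving an effective lower resistance R2' = R2·R_L/(R2+R_L) = 12.17 kΩ.
Voltage divider with the loaded lower leg: V_out = 25.5 × 12.17/(18.3 + 12.17) = 25.5 × 0.3994 = 10.19 mV.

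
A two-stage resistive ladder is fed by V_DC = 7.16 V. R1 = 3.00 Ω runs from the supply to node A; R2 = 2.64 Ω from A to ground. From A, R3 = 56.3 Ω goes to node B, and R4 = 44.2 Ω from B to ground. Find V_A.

V_A ≈ 3.31 V

Looking into the second stage from A: R3 + R4 = 100.5 Ω appears in parallel with R2.
Effective lower resistance at A: R2 ‖ 100.5 = 2.572 Ω.
So V_A = 7.16 × 0.4616 = 3.305 V.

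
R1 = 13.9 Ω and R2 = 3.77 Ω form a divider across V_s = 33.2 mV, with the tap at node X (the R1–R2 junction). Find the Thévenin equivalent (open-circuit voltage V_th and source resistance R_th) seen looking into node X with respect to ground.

With X open, the divider is unloaded: V_th = 33.2 × 3.77/17.67 = 7.083 mV.
With V_s suppressed (replaced by a short), R_th = R1 ‖ R2 = (13.90 × 3.77)/(13.90 + 3.77) = 2.966 Ω.

V_th ≈ 7.08 mV, R_th ≈ 2.97 Ω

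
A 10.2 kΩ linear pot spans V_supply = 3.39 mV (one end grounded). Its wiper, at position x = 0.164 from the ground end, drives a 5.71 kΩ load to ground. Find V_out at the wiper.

V_out ≈ 0.447 mV

Split the track: R_lower = x·R_p = 1.673 kΩ, R_upper = (1−x)·R_p = 8.527 kΩ.
R_L loads the lower segment: effective lower R = 1.294 kΩ.
Then V_out = V_supply · 1.294/(8.527 + 1.294) = 0.4466 mV.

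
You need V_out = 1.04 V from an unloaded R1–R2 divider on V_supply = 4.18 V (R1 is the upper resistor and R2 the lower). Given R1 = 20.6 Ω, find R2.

R2 ≈ 6.82 Ω

V_out/V_supply = R2/(R1+R2) = 0.2488.
Rearranging, R2 = R1·k/(1−k) = 20.6 × 0.3312 = 6.823 Ω.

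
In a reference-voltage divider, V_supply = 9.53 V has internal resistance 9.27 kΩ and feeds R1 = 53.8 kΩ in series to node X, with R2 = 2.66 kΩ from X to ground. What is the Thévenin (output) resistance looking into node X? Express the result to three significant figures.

R1' = 9.27 + 53.8 = 63.07 kΩ (source resistance + R1).
With V_supply suppressed (replaced by a short), R_th = R1' ‖ R2 = (63.07 × 2.66)/(63.07 + 2.66) = 2.552 kΩ.

R_th ≈ 2.55 kΩ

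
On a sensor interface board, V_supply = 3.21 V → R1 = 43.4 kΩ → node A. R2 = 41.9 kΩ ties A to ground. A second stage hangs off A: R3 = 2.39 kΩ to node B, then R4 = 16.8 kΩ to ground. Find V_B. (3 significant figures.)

Node A sees R2 in parallel with the series input of stage 2, R3 + R4 = 19.19 kΩ.
R2 ‖ (R3+R4) = 13.16 kΩ.
First divider: V_A = V_supply · 13.16/(43.4 + 13.16) = 0.7470 V.
Stage 2 is unloaded, so V_B = V_A · R4/(R3+R4) = 0.7470 × 16.8/19.19 = 0.6539 V.

V_B ≈ 0.654 V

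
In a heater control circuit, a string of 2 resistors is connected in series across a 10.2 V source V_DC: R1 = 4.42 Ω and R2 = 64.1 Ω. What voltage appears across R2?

V ≈ 9.54 V

ΣR = 4.42 + 64.1 = 68.52 Ω.
Voltage divider: V = V_DC · (64.10 / 68.52) = 10.2 × 0.9355 = 9.542 V.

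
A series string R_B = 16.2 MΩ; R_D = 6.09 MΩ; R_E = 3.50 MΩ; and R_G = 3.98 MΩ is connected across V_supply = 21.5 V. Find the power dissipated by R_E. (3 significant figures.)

ΣR = 29.77 MΩ → I = 21.5/29.77 = 0.7222 µA.
P(R_E) = I²·R_E = (0.7222)² × 3.50 = 1.826 µW.

P ≈ 1.83 µW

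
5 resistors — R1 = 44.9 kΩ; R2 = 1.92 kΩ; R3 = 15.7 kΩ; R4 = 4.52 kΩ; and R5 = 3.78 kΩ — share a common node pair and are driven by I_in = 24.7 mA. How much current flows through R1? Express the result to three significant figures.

I ≈ 0.503 mA

Conductances: ΣG = 1/44.9 + 1/1.92 + 1/15.7 + 1/4.52 + 1/3.78 = 1.093 (1/kΩ).
Current divider: I(R1) = I_in · G_k/ΣG = 24.7 × (0.02227/1.093) = 24.7 × 0.02038 = 0.5035 mA.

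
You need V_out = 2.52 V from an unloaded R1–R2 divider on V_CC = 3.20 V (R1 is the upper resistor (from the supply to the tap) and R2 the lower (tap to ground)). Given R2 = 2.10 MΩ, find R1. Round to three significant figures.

The divider ratio is R2/(R1+R2) = 2.52/3.20 = 0.7875.
So R1 = R2 · (V_CC/V_out − 1) = 2.10 × (3.20/2.52 − 1) = 2.10 × 0.2698 = 0.5667 MΩ.

R1 ≈ 0.567 MΩ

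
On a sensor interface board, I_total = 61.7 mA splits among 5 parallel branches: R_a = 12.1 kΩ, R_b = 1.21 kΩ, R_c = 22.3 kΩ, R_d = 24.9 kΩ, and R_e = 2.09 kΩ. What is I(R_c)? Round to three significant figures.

I ≈ 1.88 mA

Conductances: ΣG = 1/12.1 + 1/1.21 + 1/22.3 + 1/24.9 + 1/2.09 = 1.473 (1/kΩ).
Current divider: I(R_c) = I_total · G_k/ΣG = 61.7 × (0.04484/1.473) = 61.7 × 0.03045 = 1.879 mA.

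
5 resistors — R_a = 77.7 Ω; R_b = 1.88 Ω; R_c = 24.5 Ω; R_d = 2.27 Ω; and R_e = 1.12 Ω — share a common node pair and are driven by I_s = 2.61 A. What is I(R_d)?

I ≈ 0.599 A

Total conductance ΣG = 1/77.7 + 1/1.88 + 1/24.5 + 1/2.27 + 1/1.12 = 1.919 (units of 1/Ω).
R_d takes the fraction G_k/ΣG = 0.4405/1.919 = 0.2296, so I = 2.61 × 0.2296 = 0.5992 A.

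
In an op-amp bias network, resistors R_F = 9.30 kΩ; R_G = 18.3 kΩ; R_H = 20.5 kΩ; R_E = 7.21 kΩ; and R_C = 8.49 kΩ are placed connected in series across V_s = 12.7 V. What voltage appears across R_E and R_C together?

Series total: ΣR = 9.30 + 18.3 + 20.5 + 7.21 + 8.49 = 63.80 kΩ.
R_{R_E..R_C} = 7.21 + 8.49 = 15.70 kΩ.
V = V_s · R/ΣR = 12.7 × 0.2461 = 3.125 V.

V ≈ 3.13 V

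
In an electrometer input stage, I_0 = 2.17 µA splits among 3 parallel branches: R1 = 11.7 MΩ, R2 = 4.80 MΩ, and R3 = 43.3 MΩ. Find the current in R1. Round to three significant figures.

I ≈ 0.585 µA

ΣG = 1/11.7 + 1/4.80 + 1/43.3 = 0.3169.
By the current-divider rule, I = I_0 · G_k/ΣG = 2.17 × 0.2697 = 0.5853 µA.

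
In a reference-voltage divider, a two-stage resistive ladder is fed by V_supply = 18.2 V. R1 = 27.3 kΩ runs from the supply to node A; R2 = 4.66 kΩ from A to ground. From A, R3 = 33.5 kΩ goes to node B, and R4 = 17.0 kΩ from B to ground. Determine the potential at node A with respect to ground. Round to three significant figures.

The second stage (R3 + R4 = 50.50 kΩ) loads node A in parallel with R2.
Effective lower resistance at A: R2 ‖ 50.50 = 4.266 kΩ.
So V_A = 18.2 × 0.1352 = 2.460 V.

V_A ≈ 2.46 V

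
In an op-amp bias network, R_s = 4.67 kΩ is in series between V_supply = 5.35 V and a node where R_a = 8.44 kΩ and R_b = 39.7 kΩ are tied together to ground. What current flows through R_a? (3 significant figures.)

I ≈ 0.379 mA

Equivalent of the parallel group: R_p = 6.960 kΩ.
Node voltage V_A = V_supply · R_p/(R_s + R_p) = 5.35 × 0.5985 = 3.202 V.
I(R_a) = V_A / R_a = 3.202/8.44 = 0.3794 mA.
(Check via current divider: I_total = 0.4600 mA; share G_k/ΣG = 0.8247 → same result.)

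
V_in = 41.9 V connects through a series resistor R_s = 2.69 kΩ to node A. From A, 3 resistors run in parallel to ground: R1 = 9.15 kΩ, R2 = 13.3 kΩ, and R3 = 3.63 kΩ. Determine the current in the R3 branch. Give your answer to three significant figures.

I ≈ 5.16 mA

Combine the parallel branches: R_p = (1/9.15 + 1/13.3 + 1/3.63)⁻¹ = 2.174 kΩ.
V_A by voltage divider: V_A = 41.9 × 2.174/(2.69 + 2.174) = 18.73 V.
I(R3) = V_A / R3 = 18.73/3.63 = 5.159 mA.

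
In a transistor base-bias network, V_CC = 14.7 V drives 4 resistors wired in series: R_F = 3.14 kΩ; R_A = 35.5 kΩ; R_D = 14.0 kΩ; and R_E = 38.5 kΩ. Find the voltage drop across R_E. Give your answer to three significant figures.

V ≈ 6.21 V

Total series resistance ΣR = 3.14 + 35.5 + 14.0 + 38.5 = 91.14 kΩ.
By the voltage-divider rule, V = 14.7 × 38.50/91.14 = 6.210 V.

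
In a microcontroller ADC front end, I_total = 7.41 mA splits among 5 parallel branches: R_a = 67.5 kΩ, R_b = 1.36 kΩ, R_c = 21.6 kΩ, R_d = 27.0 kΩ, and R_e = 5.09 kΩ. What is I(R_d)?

Conductances: ΣG = 1/67.5 + 1/1.36 + 1/21.6 + 1/27.0 + 1/5.09 = 1.030 (1/kΩ).
By the current-divider rule, I = I_total · G_k/ΣG = 7.41 × 0.03596 = 0.2665 mA.

I ≈ 0.266 mA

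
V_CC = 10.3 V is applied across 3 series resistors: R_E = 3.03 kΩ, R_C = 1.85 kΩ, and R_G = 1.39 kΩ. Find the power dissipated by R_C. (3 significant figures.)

The common current is I = 10.3/6.270 = 1.643 mA.
P(R_C) = I²·R_C = (1.643)² × 1.85 = 4.992 mW.

P ≈ 4.99 mW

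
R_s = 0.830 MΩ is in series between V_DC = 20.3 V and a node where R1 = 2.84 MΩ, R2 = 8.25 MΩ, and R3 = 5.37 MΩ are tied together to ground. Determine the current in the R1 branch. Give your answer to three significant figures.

Parallel bank: R_p = 1/(1/2.84 + 1/8.25 + 1/5.37) = 1.516 MΩ.
Node voltage V_A = V_DC · R_p/(R_s + R_p) = 20.3 × 0.6462 = 13.12 V.
I(R1) = V_A / R1 = 13.12/2.84 = 4.619 µA.

I ≈ 4.62 µA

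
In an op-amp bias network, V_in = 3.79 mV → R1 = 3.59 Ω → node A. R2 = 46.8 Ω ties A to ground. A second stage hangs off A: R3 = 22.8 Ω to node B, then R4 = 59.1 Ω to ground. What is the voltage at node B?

V_B ≈ 2.44 mV

Node A sees R2 in parallel with the series input of stage 2, R3 + R4 = 81.90 Ω.
R2 ‖ (R3+R4) = 29.78 Ω.
V_A = 3.79 × 29.78/(3.59 + 29.78) = 3.382 mV.
V_B = V_A × 0.7216 = 2.441 mV.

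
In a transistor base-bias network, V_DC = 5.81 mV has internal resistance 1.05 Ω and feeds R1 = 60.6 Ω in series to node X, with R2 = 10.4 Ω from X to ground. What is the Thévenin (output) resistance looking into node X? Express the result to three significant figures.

R1' = 1.05 + 60.6 = 61.65 Ω (source resistance + R1).
Zeroing V_DC shorts the top of R1' to ground, so R_th = R1' ‖ R2 = 8.899 Ω.

R_th ≈ 8.90 Ω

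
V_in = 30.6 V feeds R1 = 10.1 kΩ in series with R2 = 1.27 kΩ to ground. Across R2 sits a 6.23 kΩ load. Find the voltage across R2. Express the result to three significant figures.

V_out ≈ 2.89 V

R2 ‖ R_L = (1.27 × 6.23)/(1.27 + 6.23) = 1.055 kΩ.
Now apply the divider: V_out = 30.6 × 0.09457 = 2.894 V.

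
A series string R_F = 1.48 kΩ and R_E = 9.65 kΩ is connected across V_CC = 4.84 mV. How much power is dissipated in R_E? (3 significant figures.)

Series current I = V_CC/ΣR = 4.84/11.13 = 0.4349 µA.
V(R_E) = I·R = 4.196 mV; P = V·I = 4.196 × 0.4349 = 1.825 nW.

P ≈ 1.82 nW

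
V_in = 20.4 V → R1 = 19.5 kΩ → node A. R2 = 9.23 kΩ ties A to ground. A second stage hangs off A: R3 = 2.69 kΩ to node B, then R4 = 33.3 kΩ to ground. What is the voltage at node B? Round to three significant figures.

V_B ≈ 5.16 V

The second stage (R3 + R4 = 35.99 kΩ) loads node A in parallel with R2.
R2 ‖ (R3+R4) = 7.346 kΩ.
V_A = 20.4 × 7.346/(19.5 + 7.346) = 5.582 V.
Stage 2 is unloaded, so V_B = V_A · R4/(R3+R4) = 5.582 × 33.3/35.99 = 5.165 V.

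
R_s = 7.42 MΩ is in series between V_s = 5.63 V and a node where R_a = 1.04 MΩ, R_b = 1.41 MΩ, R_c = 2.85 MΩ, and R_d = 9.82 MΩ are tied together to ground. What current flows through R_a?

Parallel bank: R_p = 1/(1/1.04 + 1/1.41 + 1/2.85 + 1/9.82) = 0.4709 MΩ.
V_A = 5.63 × 0.4709/7.891 = 0.3360 V.
I(R_a) = V_A / R_a = 0.3360/1.04 = 0.3231 µA.

I ≈ 0.323 µA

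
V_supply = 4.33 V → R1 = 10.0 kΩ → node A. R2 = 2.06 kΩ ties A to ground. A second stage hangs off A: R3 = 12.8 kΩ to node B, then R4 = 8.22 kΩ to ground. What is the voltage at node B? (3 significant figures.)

Looking into the second stage from A: R3 + R4 = 21.02 kΩ appears in parallel with R2.
Effective lower resistance at A: R2 ‖ 21.02 = 1.876 kΩ.
V_A = 4.33 × 1.876/(10.0 + 1.876) = 0.6840 V.
Stage 2 is unloaded, so V_B = V_A · R4/(R3+R4) = 0.6840 × 8.22/21.02 = 0.2675 V.

V_B ≈ 0.267 V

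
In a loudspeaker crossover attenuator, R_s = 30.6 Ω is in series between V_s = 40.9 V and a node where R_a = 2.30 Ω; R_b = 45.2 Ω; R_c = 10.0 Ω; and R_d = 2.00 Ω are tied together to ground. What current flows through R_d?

I ≈ 0.613 A

Equivalent of the parallel group: R_p = 0.9462 Ω.
V_A by voltage divider: V_A = 40.9 × 0.9462/(30.6 + 0.9462) = 1.227 V.
I(R_d) = V_A / R_d = 1.227/2.00 = 0.6134 A.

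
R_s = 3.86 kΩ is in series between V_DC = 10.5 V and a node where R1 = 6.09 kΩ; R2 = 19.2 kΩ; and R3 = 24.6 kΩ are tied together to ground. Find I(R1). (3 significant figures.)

I ≈ 0.866 mA

Combine the parallel branches: R_p = (1/6.09 + 1/19.2 + 1/24.6)⁻¹ = 3.892 kΩ.
V_A = 10.5 × 3.892/7.752 = 5.272 V.
I(R1) = V_A / R1 = 5.272/6.09 = 0.8656 mA.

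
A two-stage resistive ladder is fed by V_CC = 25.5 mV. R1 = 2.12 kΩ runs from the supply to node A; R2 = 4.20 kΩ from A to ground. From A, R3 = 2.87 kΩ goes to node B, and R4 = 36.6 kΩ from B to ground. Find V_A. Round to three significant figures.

Looking into the second stage from A: R3 + R4 = 39.47 kΩ appears in parallel with R2.
Effective lower resistance at A: R2 ‖ 39.47 = 3.796 kΩ.
So V_A = 25.5 × 0.6417 = 16.36 mV.

V_A ≈ 16.4 mV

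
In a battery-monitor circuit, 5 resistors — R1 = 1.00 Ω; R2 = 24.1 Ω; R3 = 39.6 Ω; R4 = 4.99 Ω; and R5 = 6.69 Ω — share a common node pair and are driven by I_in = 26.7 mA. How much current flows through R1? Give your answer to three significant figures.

ΣG = 1/1.00 + 1/24.1 + 1/39.6 + 1/4.99 + 1/6.69 = 1.417.
By the current-divider rule, I = I_in · G_k/ΣG = 26.7 × 0.7059 = 18.85 mA.

I ≈ 18.8 mA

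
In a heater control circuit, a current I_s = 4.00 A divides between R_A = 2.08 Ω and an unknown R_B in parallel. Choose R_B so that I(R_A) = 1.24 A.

R_B ≈ 0.934 Ω

Two-branch current divider: I_A = I_s · R_B/(R_A + R_B).
With f = 0.3100, R_B = R_A · f/(1−f) = 2.08 × 0.4493 = 0.9345 Ω.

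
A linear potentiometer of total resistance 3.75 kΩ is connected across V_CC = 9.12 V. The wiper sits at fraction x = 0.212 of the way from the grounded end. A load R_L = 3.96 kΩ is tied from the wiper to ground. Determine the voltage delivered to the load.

Lower segment x·R_p = 0.7950 kΩ; upper segment (1−x)·R_p = 2.955 kΩ.
(x·R_p) ‖ R_L = 0.6621 kΩ.
Then V_out = V_CC · 0.6621/(2.955 + 0.6621) = 1.669 V.

V_out ≈ 1.67 V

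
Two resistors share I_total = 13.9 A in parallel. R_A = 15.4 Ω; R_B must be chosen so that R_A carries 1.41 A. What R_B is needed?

Two-branch current divider: I_A = I_total · R_B/(R_A + R_B).
With f = 0.1014, R_B = R_A · f/(1−f) = 15.4 × 0.1129 = 1.739 Ω.

R_B ≈ 1.74 Ω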